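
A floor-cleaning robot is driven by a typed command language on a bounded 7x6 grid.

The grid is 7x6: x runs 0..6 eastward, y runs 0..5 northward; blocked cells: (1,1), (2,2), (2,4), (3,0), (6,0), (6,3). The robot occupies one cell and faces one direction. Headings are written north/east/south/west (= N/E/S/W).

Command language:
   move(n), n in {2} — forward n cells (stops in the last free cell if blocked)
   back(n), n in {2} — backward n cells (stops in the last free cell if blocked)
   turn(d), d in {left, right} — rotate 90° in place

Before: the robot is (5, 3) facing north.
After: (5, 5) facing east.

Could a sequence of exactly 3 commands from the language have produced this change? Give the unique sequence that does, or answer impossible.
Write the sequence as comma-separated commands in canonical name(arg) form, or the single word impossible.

key: position moved to (5,5) AND the heading swung to E — translation plus rotation needed
initial: (5, 3) facing north
t=1 move(2) ⇒ (5, 5) facing north
t=2 move(2) ⇒ (5, 5) facing north
t=3 turn(right) ⇒ (5, 5) facing east
no rival 3-sequence matches.

move(2), move(2), turn(right)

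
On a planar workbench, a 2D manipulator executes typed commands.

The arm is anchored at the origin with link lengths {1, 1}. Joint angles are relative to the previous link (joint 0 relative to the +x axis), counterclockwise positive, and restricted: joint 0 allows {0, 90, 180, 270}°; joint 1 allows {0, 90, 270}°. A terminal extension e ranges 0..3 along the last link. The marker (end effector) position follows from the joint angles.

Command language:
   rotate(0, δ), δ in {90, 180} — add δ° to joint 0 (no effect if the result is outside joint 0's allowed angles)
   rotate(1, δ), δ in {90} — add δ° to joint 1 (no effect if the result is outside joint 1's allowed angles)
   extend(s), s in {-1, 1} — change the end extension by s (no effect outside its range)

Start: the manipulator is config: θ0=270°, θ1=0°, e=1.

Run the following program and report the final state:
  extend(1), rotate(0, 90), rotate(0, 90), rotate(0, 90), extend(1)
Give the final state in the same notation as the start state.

start: config: θ0=270°, θ1=0°, e=1
step 1 (extend(1)): config: θ0=270°, θ1=0°, e=2
step 2 (rotate(0, 90)): config: θ0=0°, θ1=0°, e=2
step 3 (rotate(0, 90)): config: θ0=90°, θ1=0°, e=2
step 4 (rotate(0, 90)): config: θ0=180°, θ1=0°, e=2
step 5 (extend(1)): config: θ0=180°, θ1=0°, e=3

config: θ0=180°, θ1=0°, e=3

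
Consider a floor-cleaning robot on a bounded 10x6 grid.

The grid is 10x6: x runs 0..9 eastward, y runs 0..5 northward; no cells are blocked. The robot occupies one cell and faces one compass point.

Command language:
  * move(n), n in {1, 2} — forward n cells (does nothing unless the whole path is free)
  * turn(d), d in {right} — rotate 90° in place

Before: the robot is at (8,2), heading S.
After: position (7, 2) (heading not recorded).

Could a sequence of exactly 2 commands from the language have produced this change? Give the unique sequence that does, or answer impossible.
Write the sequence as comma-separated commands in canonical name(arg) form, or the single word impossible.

key: running move(1) before turn(right) would end elsewhere — order is forced
from: at (8,2), heading S
[1] after turn(right): at (8,2), heading W
[2] after move(1): at (7,2), heading W
all 9 alternatives checked — unique.

turn(right), move(1)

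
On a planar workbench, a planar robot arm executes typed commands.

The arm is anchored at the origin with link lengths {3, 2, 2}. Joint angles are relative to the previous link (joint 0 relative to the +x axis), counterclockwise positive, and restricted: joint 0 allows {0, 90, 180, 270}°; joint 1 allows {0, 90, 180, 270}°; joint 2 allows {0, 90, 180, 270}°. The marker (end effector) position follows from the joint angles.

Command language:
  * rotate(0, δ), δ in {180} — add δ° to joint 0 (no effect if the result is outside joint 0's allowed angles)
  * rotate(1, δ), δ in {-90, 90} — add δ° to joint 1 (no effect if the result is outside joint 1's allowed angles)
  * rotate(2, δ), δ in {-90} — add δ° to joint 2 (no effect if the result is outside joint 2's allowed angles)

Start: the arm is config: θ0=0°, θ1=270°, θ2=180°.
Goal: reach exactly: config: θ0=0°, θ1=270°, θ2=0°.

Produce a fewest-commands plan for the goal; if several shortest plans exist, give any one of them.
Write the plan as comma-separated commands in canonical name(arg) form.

rotate(2, -90), rotate(2, -90)

initial: config: θ0=0°, θ1=270°, θ2=180°
step 1 (rotate(2, -90)): config: θ0=0°, θ1=270°, θ2=90°
step 2 (rotate(2, -90)): config: θ0=0°, θ1=270°, θ2=0°
nothing shorter than 2 reaches the goal.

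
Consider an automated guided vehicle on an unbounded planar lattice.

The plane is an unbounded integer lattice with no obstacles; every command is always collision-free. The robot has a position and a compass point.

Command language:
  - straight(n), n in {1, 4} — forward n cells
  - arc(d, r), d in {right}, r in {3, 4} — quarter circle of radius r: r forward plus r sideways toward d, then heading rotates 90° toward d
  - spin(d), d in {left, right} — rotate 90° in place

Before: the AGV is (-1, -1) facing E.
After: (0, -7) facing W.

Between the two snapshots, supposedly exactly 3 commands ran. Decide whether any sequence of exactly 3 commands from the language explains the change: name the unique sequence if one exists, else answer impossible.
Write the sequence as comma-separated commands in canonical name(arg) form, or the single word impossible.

straight(1), arc(right, 3), arc(right, 3)

key: running arc(right, 3) before straight(1) would end elsewhere — order is forced
from: (-1, -1) facing E
t=1 straight(1) ⇒ (0, -1) facing E
t=2 arc(right, 3) ⇒ (3, -4) facing S
t=3 arc(right, 3) ⇒ (0, -7) facing W
uniquely the one of 216 3-step routes that fits.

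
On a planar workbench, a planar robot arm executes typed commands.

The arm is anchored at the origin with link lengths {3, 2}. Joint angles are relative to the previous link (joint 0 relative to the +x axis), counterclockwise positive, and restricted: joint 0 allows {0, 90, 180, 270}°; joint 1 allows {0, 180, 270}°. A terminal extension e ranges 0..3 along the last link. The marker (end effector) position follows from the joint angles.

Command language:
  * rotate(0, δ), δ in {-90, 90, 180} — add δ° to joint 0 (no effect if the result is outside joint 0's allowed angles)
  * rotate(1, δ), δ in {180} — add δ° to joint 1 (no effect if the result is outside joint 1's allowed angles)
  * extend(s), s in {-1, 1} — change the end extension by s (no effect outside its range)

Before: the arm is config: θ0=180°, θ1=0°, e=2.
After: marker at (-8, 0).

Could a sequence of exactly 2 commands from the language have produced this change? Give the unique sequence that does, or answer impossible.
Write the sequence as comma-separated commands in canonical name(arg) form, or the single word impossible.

from: config: θ0=180°, θ1=0°, e=2
1. extend(1) → config: θ0=180°, θ1=0°, e=3
2. extend(1) → config: θ0=180°, θ1=0°, e=3
all 36 alternatives checked — unique.

extend(1), extend(1)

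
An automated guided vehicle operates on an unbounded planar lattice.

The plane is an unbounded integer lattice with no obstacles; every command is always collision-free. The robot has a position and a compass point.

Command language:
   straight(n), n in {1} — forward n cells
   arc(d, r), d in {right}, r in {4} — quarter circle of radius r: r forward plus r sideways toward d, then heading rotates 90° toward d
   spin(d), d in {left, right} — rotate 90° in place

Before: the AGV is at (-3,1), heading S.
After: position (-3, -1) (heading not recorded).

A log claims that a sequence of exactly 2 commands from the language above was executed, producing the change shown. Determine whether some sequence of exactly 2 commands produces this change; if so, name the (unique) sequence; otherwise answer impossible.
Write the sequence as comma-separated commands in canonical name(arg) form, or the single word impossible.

initial: at (-3,1), heading S
step 1 (straight(1)): at (-3,0), heading S
step 2 (straight(1)): at (-3,-1), heading S
no other 2-command option fits: unique.

straight(1), straight(1)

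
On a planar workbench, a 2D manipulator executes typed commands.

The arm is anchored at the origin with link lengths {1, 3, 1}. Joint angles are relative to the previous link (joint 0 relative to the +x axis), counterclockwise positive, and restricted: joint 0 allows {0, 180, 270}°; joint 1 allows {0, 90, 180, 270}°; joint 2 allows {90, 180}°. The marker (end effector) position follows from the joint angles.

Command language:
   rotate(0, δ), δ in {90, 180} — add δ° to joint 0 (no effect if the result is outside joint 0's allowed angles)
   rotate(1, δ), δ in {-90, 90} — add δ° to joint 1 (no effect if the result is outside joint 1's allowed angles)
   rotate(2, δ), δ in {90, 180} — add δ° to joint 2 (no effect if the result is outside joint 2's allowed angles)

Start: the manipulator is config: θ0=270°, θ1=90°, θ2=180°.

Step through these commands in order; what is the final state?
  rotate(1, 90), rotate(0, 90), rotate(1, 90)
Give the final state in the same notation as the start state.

from: config: θ0=270°, θ1=90°, θ2=180°
t=1 rotate(1, 90) ⇒ config: θ0=270°, θ1=180°, θ2=180°
t=2 rotate(0, 90) ⇒ config: θ0=0°, θ1=180°, θ2=180°
t=3 rotate(1, 90) ⇒ config: θ0=0°, θ1=270°, θ2=180°

config: θ0=0°, θ1=270°, θ2=180°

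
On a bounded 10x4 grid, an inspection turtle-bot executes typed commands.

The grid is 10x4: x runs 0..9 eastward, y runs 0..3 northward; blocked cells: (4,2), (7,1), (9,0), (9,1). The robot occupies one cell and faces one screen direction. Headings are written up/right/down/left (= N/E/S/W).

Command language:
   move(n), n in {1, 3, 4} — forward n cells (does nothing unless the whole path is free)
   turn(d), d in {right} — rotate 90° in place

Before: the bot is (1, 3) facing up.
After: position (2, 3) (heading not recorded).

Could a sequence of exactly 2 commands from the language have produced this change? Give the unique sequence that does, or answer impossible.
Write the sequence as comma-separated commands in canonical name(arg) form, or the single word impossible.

turn(right), move(1)

key: order matters: swapping turn(right) and move(1) lands elsewhere
t0: (1, 3) facing up
[1] after turn(right): (1, 3) facing right
[2] after move(1): (2, 3) facing right
no other 2-command option fits: unique.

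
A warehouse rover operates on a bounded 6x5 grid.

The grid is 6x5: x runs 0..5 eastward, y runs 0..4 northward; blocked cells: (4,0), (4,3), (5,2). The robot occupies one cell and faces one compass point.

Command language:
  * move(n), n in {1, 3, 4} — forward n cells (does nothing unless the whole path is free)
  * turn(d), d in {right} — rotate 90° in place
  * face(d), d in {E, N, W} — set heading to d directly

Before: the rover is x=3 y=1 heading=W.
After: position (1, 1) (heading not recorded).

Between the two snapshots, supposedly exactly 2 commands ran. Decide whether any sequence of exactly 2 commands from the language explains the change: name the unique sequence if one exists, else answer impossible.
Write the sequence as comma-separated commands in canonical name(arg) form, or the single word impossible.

move(1), move(1)

from: x=3 y=1 heading=W
1. move(1) → x=2 y=1 heading=W
2. move(1) → x=1 y=1 heading=W
all 49 alternatives checked — unique.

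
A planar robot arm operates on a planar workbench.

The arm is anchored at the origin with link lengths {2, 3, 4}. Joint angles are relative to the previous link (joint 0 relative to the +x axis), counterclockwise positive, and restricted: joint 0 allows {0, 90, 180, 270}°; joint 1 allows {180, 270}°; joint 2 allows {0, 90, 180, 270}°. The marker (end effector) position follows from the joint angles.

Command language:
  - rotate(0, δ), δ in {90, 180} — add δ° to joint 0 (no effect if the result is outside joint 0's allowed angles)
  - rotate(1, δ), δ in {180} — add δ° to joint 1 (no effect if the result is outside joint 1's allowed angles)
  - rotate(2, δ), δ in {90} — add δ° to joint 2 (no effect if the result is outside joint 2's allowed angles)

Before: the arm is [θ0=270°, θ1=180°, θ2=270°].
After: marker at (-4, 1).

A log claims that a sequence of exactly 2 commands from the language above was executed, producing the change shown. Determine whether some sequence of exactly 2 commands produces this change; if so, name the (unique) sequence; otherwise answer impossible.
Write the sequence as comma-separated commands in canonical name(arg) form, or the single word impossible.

rotate(2, 90), rotate(2, 90)

initial: [θ0=270°, θ1=180°, θ2=270°]
t=1 rotate(2, 90) ⇒ [θ0=270°, θ1=180°, θ2=0°]
t=2 rotate(2, 90) ⇒ [θ0=270°, θ1=180°, θ2=90°]
no rival 2-sequence matches.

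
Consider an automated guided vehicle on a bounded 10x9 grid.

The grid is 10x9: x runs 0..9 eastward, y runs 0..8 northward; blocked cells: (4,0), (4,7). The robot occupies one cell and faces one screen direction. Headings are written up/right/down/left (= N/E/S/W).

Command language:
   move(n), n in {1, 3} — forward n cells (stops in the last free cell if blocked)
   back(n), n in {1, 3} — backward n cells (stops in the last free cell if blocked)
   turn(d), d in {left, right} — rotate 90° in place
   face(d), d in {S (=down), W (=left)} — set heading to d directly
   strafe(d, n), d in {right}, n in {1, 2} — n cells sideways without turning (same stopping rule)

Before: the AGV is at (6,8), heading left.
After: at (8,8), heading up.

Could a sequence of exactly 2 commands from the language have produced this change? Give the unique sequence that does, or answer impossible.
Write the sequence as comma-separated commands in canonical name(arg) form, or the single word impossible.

key: position moved to (8,8) AND the heading swung to N — translation plus rotation needed
t0: at (6,8), heading left
1. turn(right) → at (6,8), heading up
2. strafe(right, 2) → at (8,8), heading up
no other 2-command option fits: unique.

turn(right), strafe(right, 2)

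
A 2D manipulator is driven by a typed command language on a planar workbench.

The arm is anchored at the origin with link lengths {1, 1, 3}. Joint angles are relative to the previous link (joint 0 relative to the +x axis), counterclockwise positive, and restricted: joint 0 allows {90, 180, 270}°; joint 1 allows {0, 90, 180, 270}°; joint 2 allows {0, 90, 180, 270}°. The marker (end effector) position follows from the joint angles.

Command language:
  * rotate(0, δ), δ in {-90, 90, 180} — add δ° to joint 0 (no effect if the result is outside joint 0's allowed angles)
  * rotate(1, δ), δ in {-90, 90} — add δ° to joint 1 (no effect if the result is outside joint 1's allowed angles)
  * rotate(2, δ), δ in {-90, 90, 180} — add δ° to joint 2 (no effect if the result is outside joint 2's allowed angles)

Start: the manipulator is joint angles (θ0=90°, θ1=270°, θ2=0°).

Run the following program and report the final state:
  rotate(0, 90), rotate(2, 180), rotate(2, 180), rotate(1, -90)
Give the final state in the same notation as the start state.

joint angles (θ0=180°, θ1=180°, θ2=0°)

initial: joint angles (θ0=90°, θ1=270°, θ2=0°)
step 1 (rotate(0, 90)): joint angles (θ0=180°, θ1=270°, θ2=0°)
step 2 (rotate(2, 180)): joint angles (θ0=180°, θ1=270°, θ2=180°)
step 3 (rotate(2, 180)): joint angles (θ0=180°, θ1=270°, θ2=0°)
step 4 (rotate(1, -90)): joint angles (θ0=180°, θ1=180°, θ2=0°)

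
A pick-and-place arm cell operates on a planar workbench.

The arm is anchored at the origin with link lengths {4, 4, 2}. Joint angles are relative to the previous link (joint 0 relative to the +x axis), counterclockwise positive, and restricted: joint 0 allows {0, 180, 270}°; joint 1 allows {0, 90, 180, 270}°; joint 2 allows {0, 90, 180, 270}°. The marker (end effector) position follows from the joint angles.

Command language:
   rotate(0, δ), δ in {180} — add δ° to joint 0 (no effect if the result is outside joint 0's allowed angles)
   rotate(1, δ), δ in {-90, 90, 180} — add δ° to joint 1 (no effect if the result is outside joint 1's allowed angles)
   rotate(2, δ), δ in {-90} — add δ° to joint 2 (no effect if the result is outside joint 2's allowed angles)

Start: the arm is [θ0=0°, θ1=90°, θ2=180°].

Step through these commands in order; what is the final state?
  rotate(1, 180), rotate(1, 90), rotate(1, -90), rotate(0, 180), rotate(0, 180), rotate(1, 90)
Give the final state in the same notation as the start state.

[θ0=0°, θ1=0°, θ2=180°]

start: [θ0=0°, θ1=90°, θ2=180°]
[1] after rotate(1, 180): [θ0=0°, θ1=270°, θ2=180°]
[2] after rotate(1, 90): [θ0=0°, θ1=0°, θ2=180°]
[3] after rotate(1, -90): [θ0=0°, θ1=270°, θ2=180°]
[4] after rotate(0, 180): [θ0=180°, θ1=270°, θ2=180°]
[5] after rotate(0, 180): [θ0=0°, θ1=270°, θ2=180°]
[6] after rotate(1, 90): [θ0=0°, θ1=0°, θ2=180°]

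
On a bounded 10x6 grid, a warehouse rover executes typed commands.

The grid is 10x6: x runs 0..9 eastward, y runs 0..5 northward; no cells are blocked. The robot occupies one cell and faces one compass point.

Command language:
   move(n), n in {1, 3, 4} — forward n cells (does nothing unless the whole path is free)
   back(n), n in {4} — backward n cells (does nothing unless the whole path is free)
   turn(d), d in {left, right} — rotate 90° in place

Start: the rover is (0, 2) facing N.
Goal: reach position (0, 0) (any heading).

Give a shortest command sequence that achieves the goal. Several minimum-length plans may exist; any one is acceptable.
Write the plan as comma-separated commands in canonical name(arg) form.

start: (0, 2) facing N
1. move(1) → (0, 3) facing N
2. move(1) → (0, 4) facing N
3. back(4) → (0, 0) facing N
shorter routes all fall short; 3 is best.

move(1), move(1), back(4)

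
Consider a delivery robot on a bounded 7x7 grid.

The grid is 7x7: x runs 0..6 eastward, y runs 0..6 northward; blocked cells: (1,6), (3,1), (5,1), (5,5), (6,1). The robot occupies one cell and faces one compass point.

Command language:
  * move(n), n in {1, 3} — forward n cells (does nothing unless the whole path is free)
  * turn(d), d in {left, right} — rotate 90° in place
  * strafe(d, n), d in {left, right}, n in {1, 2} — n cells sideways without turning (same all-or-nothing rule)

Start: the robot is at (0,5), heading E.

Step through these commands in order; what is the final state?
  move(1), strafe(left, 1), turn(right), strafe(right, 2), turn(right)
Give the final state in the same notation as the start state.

at (1,5), heading W

from: at (0,5), heading E
t=1 move(1) ⇒ at (1,5), heading E
t=2 strafe(left, 1) ⇒ at (1,5), heading E
t=3 turn(right) ⇒ at (1,5), heading S
t=4 strafe(right, 2) ⇒ at (1,5), heading S
t=5 turn(right) ⇒ at (1,5), heading W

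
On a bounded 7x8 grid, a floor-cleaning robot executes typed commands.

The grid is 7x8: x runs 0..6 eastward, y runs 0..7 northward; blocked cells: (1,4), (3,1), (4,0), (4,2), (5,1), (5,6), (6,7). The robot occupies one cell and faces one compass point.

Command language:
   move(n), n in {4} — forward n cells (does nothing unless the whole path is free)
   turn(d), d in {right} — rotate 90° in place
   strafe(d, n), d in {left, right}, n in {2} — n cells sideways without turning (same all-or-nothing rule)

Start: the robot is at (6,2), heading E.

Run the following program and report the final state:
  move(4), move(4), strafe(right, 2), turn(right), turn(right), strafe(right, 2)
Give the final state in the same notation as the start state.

at (6,2), heading W

from: at (6,2), heading E
[1] after move(4): at (6,2), heading E
[2] after move(4): at (6,2), heading E
[3] after strafe(right, 2): at (6,0), heading E
[4] after turn(right): at (6,0), heading S
[5] after turn(right): at (6,0), heading W
[6] after strafe(right, 2): at (6,2), heading W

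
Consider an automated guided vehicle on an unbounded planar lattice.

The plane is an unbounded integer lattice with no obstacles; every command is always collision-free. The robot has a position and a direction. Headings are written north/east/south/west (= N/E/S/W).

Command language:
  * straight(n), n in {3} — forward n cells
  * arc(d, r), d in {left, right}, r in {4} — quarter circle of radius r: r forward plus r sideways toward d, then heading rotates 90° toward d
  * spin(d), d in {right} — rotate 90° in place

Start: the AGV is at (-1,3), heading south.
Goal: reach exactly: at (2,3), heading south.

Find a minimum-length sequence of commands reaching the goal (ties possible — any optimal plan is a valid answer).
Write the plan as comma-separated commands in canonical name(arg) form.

arc(left, 4), straight(3), arc(left, 4), arc(left, 4), arc(left, 4)

start: at (-1,3), heading south
1. arc(left, 4) → at (3,-1), heading east
2. straight(3) → at (6,-1), heading east
3. arc(left, 4) → at (10,3), heading north
4. arc(left, 4) → at (6,7), heading west
5. arc(left, 4) → at (2,3), heading south
shorter routes all fall short; 5 is best.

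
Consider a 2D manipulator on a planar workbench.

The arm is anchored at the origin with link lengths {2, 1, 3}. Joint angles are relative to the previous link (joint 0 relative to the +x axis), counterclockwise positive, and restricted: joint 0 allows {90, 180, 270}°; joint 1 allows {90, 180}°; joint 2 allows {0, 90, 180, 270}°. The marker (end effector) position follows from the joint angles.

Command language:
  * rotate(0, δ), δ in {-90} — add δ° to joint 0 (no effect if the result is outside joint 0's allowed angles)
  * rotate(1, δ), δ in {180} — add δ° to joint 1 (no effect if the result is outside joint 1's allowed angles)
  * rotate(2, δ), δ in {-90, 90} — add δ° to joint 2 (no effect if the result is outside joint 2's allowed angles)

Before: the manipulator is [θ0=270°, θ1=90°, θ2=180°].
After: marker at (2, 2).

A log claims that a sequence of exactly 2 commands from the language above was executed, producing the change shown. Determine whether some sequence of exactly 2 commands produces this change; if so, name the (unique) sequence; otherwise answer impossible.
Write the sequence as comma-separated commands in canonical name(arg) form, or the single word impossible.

rotate(0, -90), rotate(0, -90)

start: [θ0=270°, θ1=90°, θ2=180°]
[1] after rotate(0, -90): [θ0=180°, θ1=90°, θ2=180°]
[2] after rotate(0, -90): [θ0=90°, θ1=90°, θ2=180°]
no rival 2-sequence matches.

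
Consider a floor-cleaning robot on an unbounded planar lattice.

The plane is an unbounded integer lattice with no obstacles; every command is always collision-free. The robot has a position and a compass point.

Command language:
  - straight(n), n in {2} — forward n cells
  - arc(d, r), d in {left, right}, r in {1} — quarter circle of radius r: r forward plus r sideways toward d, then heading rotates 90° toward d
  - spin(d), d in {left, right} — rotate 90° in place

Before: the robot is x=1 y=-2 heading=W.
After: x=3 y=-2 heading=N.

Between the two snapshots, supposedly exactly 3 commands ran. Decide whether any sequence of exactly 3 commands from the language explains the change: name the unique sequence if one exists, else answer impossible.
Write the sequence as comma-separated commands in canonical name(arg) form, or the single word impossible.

spin(left), arc(left, 1), arc(left, 1)

key: order matters: swapping spin(left) and arc(left, 1) lands elsewhere
start: x=1 y=-2 heading=W
1. spin(left) → x=1 y=-2 heading=S
2. arc(left, 1) → x=2 y=-3 heading=E
3. arc(left, 1) → x=3 y=-2 heading=N
no other 3-command option fits: unique.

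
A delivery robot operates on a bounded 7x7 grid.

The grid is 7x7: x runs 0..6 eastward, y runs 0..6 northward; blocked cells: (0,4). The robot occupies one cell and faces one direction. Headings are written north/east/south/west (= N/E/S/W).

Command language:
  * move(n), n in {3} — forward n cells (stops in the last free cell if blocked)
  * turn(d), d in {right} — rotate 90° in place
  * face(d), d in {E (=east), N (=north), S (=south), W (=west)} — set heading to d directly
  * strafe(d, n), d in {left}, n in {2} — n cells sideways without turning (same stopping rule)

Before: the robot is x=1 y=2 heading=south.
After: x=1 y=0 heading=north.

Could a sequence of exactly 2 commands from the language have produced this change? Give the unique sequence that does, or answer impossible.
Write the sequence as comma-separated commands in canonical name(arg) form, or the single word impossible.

key: cell and facing (now N) both changed — the 2 commands mix motion and turning
t0: x=1 y=2 heading=south
t=1 move(3) ⇒ x=1 y=0 heading=south
t=2 face(N) ⇒ x=1 y=0 heading=north
no rival 2-sequence matches.

move(3), face(N)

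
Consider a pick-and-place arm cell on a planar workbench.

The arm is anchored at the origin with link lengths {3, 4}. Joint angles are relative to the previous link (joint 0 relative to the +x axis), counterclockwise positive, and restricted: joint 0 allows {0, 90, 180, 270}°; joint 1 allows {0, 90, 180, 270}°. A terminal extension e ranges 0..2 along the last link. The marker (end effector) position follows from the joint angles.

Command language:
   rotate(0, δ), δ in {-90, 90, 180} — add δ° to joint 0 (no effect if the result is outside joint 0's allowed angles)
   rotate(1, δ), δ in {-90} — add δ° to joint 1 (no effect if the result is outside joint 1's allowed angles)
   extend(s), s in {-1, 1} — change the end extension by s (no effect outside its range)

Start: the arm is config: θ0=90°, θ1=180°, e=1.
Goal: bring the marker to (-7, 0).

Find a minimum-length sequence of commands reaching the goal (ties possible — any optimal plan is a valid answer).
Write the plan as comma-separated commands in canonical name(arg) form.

extend(-1), rotate(1, -90), rotate(1, -90), rotate(0, 90)

initial: config: θ0=90°, θ1=180°, e=1
t=1 extend(-1) ⇒ config: θ0=90°, θ1=180°, e=0
t=2 rotate(1, -90) ⇒ config: θ0=90°, θ1=90°, e=0
t=3 rotate(1, -90) ⇒ config: θ0=90°, θ1=0°, e=0
t=4 rotate(0, 90) ⇒ config: θ0=180°, θ1=0°, e=0
nothing shorter than 4 reaches the goal.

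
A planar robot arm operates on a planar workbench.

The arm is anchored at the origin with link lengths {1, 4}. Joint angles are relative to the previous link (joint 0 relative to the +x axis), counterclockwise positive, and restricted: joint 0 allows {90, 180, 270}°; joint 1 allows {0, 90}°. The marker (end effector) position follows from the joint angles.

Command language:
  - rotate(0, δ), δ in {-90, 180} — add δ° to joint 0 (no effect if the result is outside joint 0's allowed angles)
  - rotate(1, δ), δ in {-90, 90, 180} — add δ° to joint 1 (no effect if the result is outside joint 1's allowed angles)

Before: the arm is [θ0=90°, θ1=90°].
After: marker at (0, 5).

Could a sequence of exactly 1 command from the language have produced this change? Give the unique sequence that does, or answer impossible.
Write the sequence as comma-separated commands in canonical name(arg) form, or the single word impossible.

start: [θ0=90°, θ1=90°]
[1] after rotate(1, -90): [θ0=90°, θ1=0°]
all 5 alternatives checked — unique.

rotate(1, -90)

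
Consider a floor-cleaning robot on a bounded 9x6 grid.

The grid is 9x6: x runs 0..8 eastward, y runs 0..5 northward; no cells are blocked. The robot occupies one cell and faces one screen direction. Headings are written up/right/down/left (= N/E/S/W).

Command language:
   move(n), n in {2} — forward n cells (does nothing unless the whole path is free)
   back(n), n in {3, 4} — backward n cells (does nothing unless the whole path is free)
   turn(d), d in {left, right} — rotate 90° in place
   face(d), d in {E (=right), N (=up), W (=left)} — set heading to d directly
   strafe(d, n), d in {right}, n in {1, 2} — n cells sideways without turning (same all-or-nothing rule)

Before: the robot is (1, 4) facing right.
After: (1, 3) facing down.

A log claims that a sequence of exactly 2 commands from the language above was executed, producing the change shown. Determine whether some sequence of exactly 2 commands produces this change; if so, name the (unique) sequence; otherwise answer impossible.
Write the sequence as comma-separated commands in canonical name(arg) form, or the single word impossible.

key: cell and facing (now S) both changed — the 2 commands mix motion and turning
begin: (1, 4) facing right
[1] after strafe(right, 1): (1, 3) facing right
[2] after turn(right): (1, 3) facing down
all 100 alternatives checked — unique.

strafe(right, 1), turn(right)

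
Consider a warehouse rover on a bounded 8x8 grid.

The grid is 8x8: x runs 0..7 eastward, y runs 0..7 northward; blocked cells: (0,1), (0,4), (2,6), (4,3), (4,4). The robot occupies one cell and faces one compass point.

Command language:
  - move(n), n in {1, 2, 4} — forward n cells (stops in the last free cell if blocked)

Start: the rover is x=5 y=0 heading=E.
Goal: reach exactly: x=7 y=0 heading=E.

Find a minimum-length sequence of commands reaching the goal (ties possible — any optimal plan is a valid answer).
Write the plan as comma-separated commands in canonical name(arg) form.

move(4)

t0: x=5 y=0 heading=E
step 1 (move(4)): x=7 y=0 heading=E
nothing shorter than 1 reaches the goal.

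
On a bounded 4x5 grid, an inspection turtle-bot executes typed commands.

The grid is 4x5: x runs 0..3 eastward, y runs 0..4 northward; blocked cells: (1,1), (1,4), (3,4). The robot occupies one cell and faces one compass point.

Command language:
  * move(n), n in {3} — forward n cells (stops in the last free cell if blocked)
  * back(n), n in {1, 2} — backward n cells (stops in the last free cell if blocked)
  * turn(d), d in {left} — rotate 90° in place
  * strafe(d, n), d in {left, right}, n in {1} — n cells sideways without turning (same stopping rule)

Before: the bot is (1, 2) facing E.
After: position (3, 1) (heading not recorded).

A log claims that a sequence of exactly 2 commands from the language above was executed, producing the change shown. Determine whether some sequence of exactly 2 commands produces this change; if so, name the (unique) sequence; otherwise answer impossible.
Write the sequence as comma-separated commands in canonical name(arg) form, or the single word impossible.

move(3), strafe(right, 1)

key: running strafe(right, 1) before move(3) would end elsewhere — order is forced
t0: (1, 2) facing E
1. move(3) → (3, 2) facing E
2. strafe(right, 1) → (3, 1) facing E
all 36 alternatives checked — unique.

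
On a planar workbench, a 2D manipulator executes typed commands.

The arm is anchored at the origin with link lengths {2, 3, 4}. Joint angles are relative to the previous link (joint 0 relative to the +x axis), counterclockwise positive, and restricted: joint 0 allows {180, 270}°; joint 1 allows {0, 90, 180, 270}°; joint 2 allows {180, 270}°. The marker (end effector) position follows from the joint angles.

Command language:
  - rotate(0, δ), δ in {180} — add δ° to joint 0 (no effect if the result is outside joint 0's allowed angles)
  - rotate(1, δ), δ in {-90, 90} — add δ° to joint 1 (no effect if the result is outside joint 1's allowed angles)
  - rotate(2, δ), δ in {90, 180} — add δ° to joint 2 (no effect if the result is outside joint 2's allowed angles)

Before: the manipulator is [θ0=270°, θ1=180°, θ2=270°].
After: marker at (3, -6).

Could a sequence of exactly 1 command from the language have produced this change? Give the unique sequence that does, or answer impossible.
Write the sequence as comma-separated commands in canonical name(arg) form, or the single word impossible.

initial: [θ0=270°, θ1=180°, θ2=270°]
1. rotate(1, -90) → [θ0=270°, θ1=90°, θ2=270°]
no rival 1-sequence matches.

rotate(1, -90)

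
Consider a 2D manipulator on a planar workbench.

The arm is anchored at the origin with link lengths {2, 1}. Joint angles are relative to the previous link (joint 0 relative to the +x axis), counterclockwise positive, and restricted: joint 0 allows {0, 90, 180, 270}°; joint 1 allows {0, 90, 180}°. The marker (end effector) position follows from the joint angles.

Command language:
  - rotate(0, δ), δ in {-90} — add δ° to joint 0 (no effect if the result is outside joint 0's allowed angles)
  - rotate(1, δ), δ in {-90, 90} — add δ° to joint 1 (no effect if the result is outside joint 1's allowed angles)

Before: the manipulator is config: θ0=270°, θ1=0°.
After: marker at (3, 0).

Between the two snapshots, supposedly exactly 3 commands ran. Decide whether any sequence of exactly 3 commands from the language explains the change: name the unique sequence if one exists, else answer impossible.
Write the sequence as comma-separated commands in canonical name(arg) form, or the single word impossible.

start: config: θ0=270°, θ1=0°
t=1 rotate(0, -90) ⇒ config: θ0=180°, θ1=0°
t=2 rotate(0, -90) ⇒ config: θ0=90°, θ1=0°
t=3 rotate(0, -90) ⇒ config: θ0=0°, θ1=0°
all 27 alternatives checked — unique.

rotate(0, -90), rotate(0, -90), rotate(0, -90)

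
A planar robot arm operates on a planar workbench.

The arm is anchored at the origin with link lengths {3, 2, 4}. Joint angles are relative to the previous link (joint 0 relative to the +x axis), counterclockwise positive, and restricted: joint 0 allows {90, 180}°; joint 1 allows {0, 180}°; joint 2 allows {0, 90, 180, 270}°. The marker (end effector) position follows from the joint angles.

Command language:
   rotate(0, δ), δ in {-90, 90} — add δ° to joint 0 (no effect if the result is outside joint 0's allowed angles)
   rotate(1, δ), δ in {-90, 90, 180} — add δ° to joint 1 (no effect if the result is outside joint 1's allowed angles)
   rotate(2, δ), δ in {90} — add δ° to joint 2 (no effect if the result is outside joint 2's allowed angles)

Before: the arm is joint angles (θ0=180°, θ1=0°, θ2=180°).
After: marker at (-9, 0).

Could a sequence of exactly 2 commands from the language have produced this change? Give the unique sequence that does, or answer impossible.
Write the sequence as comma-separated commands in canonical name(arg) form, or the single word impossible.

rotate(2, 90), rotate(2, 90)

start: joint angles (θ0=180°, θ1=0°, θ2=180°)
t=1 rotate(2, 90) ⇒ joint angles (θ0=180°, θ1=0°, θ2=270°)
t=2 rotate(2, 90) ⇒ joint angles (θ0=180°, θ1=0°, θ2=0°)
all 36 alternatives checked — unique.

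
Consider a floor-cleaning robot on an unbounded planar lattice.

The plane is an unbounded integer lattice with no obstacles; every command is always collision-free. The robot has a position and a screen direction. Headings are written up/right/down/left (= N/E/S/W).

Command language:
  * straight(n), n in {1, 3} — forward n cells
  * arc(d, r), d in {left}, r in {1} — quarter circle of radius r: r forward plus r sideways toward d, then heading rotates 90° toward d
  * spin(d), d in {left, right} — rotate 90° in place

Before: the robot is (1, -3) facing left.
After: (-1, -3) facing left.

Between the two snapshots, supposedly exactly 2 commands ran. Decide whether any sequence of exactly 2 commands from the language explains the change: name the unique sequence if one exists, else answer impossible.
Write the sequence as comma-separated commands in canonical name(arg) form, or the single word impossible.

key: still facing W at the end — nothing in the sequence rotates
initial: (1, -3) facing left
[1] after straight(1): (0, -3) facing left
[2] after straight(1): (-1, -3) facing left
no other 2-command option fits: unique.

straight(1), straight(1)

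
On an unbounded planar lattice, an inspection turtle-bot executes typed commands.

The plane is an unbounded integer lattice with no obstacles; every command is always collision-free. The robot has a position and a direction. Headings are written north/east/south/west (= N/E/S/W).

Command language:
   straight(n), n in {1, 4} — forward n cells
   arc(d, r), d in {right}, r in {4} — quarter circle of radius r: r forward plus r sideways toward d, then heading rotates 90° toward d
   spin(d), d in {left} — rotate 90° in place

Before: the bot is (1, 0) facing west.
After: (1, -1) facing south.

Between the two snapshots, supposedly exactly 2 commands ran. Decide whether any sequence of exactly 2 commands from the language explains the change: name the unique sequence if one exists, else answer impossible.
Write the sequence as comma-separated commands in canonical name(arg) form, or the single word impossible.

key: order matters: swapping spin(left) and straight(1) lands elsewhere
t0: (1, 0) facing west
1. spin(left) → (1, 0) facing south
2. straight(1) → (1, -1) facing south
no rival 2-sequence matches.

spin(left), straight(1)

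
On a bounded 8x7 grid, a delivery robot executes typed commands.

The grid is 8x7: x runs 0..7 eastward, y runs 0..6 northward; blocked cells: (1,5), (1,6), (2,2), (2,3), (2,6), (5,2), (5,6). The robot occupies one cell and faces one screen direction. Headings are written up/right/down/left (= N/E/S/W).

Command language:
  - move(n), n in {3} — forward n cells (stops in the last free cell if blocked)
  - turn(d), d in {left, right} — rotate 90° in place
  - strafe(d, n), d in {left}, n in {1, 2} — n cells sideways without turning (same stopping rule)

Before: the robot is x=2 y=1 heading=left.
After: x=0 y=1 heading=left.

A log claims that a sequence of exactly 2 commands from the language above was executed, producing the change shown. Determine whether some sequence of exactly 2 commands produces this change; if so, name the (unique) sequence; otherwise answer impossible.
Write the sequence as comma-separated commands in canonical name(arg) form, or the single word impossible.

move(3), move(3)

key: the first move(3) runs into the grid edge before its full distance
initial: x=2 y=1 heading=left
step 1 (move(3)): x=0 y=1 heading=left
step 2 (move(3)): x=0 y=1 heading=left
all 25 alternatives checked — unique.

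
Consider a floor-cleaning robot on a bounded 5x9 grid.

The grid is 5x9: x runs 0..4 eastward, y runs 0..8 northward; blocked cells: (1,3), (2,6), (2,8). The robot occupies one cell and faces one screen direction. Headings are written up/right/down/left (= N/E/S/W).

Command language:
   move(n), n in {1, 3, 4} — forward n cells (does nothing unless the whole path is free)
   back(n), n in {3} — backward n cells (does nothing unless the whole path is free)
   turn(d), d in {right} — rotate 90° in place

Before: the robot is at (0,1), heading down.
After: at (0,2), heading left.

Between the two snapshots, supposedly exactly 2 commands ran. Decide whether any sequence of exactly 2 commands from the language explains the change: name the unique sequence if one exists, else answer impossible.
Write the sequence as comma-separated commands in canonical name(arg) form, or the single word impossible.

impossible

every 2-command combo misses the target.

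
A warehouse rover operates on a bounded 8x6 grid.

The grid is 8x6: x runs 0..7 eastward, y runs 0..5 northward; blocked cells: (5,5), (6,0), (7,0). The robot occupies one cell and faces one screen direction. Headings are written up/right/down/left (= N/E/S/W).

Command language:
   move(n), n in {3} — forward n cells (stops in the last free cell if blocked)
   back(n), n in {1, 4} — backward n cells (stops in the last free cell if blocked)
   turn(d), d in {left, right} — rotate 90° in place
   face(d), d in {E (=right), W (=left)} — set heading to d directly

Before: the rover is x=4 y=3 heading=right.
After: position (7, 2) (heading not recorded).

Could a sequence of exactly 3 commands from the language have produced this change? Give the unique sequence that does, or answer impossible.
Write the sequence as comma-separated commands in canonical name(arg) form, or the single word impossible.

key: running back(1) before move(3) would end elsewhere — order is forced
from: x=4 y=3 heading=right
1. move(3) → x=7 y=3 heading=right
2. turn(left) → x=7 y=3 heading=up
3. back(1) → x=7 y=2 heading=up
all 343 alternatives checked — unique.

move(3), turn(left), back(1)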